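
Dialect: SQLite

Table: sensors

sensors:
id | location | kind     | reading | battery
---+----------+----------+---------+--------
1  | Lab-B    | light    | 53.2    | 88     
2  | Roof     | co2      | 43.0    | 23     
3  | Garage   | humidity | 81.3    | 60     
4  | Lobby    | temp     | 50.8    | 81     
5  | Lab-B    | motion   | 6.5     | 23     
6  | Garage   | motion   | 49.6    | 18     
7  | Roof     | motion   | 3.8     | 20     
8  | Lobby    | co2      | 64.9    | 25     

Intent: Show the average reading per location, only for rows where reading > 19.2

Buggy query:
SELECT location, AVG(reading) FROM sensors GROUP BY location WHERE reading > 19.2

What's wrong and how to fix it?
Bug: WHERE cannot follow GROUP BY

Fix: Move the WHERE clause before GROUP BY

Corrected query:
SELECT location, AVG(reading) FROM sensors WHERE reading > 19.2 GROUP BY location

Result:
location | AVG(reading)
---------+-------------
Garage   | 65.45       
Lab-B    | 53.2        
Lobby    | 57.85       
Roof     | 43          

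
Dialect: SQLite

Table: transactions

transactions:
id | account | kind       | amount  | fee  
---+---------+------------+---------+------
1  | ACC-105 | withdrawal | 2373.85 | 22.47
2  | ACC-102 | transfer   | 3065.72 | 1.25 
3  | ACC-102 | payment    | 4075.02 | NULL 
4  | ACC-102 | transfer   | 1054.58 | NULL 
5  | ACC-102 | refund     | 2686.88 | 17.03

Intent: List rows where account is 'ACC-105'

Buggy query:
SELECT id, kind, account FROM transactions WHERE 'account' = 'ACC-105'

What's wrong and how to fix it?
Bug: 'account' in single quotes is a string literal, not the column; the comparison is literal-vs-literal and never true

Fix: Reference the column as account without single quotes

Corrected query:
SELECT id, kind, account FROM transactions WHERE account = 'ACC-105'

Result:
id | kind       | account
---+------------+--------
1  | withdrawal | ACC-105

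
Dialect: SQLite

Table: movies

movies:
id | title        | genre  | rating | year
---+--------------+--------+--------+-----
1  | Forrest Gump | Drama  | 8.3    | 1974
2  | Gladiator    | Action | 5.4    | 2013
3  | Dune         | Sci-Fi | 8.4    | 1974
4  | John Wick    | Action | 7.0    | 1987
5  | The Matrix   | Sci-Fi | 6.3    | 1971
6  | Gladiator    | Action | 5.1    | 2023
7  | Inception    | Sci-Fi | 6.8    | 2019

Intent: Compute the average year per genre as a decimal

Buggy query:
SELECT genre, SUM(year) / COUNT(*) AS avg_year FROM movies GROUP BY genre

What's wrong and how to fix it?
Bug: SUM(year) and COUNT(*) are both integers; the division truncates the fractional part

Fix: Multiply by 1.0 (or CAST to REAL) to force floating-point division

Corrected query:
SELECT genre, SUM(year) * 1.0 / COUNT(*) AS avg_year FROM movies GROUP BY genre

Result:
genre  | avg_year   
-------+------------
Action | 2007.666667
Drama  | 1974       
Sci-Fi | 1988       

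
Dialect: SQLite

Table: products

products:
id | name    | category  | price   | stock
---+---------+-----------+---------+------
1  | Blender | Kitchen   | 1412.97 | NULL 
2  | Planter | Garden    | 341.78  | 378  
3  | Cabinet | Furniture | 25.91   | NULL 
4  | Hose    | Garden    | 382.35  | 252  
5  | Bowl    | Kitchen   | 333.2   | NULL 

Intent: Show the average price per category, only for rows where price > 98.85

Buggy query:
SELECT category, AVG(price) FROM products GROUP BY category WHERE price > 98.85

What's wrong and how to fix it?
Bug: Row-level WHERE must come before GROUP BY in the clause order

Fix: Place WHERE between FROM and GROUP BY

Corrected query:
SELECT category, AVG(price) FROM products WHERE price > 98.85 GROUP BY category

Result:
category | AVG(price)
---------+-----------
Garden   | 362.065   
Kitchen  | 873.085   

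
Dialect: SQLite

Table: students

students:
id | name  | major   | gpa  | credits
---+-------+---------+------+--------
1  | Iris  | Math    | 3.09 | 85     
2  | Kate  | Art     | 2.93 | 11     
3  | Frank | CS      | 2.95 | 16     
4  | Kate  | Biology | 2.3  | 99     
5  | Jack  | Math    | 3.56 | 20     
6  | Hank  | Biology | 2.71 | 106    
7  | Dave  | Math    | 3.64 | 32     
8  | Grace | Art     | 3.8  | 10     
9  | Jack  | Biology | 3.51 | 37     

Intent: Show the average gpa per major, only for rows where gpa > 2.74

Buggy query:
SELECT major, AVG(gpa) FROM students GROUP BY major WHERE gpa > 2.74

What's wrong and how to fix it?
Bug: WHERE cannot follow GROUP BY

Fix: Place WHERE between FROM and GROUP BY

Corrected query:
SELECT major, AVG(gpa) FROM students WHERE gpa > 2.74 GROUP BY major

Result:
major   | AVG(gpa)
--------+---------
Art     | 3.365   
Biology | 3.51    
CS      | 2.95    
Math    | 3.43    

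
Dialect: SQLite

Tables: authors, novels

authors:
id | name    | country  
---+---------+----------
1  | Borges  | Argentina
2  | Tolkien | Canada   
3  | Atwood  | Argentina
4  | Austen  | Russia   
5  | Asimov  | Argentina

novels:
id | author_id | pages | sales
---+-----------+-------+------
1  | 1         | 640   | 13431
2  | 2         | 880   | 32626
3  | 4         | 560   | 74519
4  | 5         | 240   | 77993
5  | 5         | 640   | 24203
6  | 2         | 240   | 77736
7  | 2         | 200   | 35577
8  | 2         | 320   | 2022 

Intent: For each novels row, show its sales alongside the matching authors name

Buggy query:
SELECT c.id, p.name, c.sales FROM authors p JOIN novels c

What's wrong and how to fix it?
Bug: Missing join condition: each novels row is matched to all authors rows instead of just its own

Fix: Add ON c.author_id = p.id to the JOIN

Corrected query:
SELECT c.id, p.name, c.sales FROM authors p JOIN novels c ON c.author_id = p.id

Result:
id | name    | sales
---+---------+------
1  | Borges  | 13431
2  | Tolkien | 32626
3  | Austen  | 74519
4  | Asimov  | 77993
5  | Asimov  | 24203
6  | Tolkien | 77736
7  | Tolkien | 35577
8  | Tolkien | 2022 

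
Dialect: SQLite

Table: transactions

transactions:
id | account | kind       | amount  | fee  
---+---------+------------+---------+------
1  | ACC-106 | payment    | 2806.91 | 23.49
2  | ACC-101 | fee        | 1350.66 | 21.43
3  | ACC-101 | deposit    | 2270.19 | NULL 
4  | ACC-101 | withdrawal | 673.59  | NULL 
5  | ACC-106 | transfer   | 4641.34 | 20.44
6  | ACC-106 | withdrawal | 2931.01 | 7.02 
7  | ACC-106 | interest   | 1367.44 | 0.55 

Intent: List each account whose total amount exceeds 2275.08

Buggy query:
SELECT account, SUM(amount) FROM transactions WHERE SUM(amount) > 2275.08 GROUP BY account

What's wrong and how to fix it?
Bug: SUM(amount) is an aggregate, but WHERE filters rows before aggregation

Fix: Use HAVING (which filters groups after aggregation) instead of WHERE

Corrected query:
SELECT account, SUM(amount) FROM transactions GROUP BY account HAVING SUM(amount) > 2275.08

Result:
account | SUM(amount)
--------+------------
ACC-101 | 4294.44    
ACC-106 | 11746.7    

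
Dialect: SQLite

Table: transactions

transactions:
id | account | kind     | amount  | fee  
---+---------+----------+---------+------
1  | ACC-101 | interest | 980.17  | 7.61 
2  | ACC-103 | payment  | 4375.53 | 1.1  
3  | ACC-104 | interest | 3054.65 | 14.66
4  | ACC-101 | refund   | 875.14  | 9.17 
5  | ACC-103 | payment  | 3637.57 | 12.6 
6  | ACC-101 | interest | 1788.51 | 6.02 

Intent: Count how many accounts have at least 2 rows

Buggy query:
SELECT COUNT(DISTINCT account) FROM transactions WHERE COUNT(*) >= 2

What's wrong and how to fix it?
Bug: COUNT(*) cannot appear in WHERE; the per-group count doesn't exist yet

Fix: Use a subquery that GROUPs and filters with HAVING, then count its rows

Corrected query:
SELECT COUNT(*) FROM (SELECT account FROM transactions GROUP BY account HAVING COUNT(*) >= 2)

Result:
COUNT(*)
--------
2       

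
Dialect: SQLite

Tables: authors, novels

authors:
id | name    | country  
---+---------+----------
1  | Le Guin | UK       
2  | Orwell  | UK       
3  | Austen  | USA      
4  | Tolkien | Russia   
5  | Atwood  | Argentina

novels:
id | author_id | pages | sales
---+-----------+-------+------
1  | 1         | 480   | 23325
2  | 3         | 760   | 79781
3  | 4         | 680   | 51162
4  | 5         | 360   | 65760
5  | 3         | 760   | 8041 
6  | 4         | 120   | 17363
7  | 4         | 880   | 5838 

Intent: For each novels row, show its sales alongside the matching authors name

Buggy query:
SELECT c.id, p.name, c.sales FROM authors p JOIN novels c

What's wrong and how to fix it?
Bug: Missing join condition: each novels row is matched to all authors rows instead of just its own

Fix: Specify the join condition linking the foreign key to the parent id

Corrected query:
SELECT c.id, p.name, c.sales FROM authors p JOIN novels c ON c.author_id = p.id

Result:
id | name    | sales
---+---------+------
1  | Le Guin | 23325
2  | Austen  | 79781
3  | Tolkien | 51162
4  | Atwood  | 65760
5  | Austen  | 8041 
6  | Tolkien | 17363
7  | Tolkien | 5838 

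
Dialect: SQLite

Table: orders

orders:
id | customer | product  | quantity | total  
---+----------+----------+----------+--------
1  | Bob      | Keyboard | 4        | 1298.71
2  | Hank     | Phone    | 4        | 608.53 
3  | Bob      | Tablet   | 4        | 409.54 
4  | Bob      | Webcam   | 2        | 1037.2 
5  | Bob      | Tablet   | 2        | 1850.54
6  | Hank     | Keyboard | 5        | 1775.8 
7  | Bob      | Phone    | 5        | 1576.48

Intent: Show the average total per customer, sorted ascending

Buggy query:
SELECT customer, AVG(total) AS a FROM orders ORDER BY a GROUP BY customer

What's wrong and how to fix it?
Bug: ORDER BY appears before GROUP BY; SQL clause order requires GROUP BY first

Fix: Move ORDER BY to the end, after GROUP BY

Corrected query:
SELECT customer, AVG(total) AS a FROM orders GROUP BY customer ORDER BY a

Result:
customer | a       
---------+---------
Hank     | 1192.165
Bob      | 1234.494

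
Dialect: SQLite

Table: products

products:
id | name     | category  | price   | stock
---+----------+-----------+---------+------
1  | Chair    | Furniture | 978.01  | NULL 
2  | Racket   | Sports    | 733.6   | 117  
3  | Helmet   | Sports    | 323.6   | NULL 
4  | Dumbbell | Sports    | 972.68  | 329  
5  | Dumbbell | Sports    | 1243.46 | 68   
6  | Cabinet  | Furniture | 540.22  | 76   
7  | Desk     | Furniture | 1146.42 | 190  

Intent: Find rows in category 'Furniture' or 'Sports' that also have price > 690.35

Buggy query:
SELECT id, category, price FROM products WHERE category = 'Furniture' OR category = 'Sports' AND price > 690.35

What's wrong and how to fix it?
Bug: AND binds tighter than OR, so this parses as category = 'Furniture' OR (category = 'Sports' AND price > 690.35)

Fix: Add parentheses around the OR so the AND applies to both alternatives

Corrected query:
SELECT id, category, price FROM products WHERE (category = 'Furniture' OR category = 'Sports') AND price > 690.35

Result:
id | category  | price  
---+-----------+--------
1  | Furniture | 978.01 
2  | Sports    | 733.6  
4  | Sports    | 972.68 
5  | Sports    | 1243.46
7  | Furniture | 1146.42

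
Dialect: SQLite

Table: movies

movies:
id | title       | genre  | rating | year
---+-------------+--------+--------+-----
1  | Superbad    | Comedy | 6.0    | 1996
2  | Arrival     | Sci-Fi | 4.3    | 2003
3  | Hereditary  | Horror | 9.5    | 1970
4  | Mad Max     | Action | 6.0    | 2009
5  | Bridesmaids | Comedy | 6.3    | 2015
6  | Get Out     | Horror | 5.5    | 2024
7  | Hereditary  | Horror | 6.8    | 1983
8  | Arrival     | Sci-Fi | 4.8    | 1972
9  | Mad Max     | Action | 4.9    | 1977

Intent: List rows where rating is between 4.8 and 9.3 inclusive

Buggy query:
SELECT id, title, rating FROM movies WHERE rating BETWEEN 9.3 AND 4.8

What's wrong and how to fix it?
Bug: The bounds are reversed; BETWEEN a AND b requires a <= b to match anything

Fix: Write BETWEEN 4.8 AND 9.3

Corrected query:
SELECT id, title, rating FROM movies WHERE rating BETWEEN 4.8 AND 9.3

Result:
id | title       | rating
---+-------------+-------
1  | Superbad    | 6     
4  | Mad Max     | 6     
5  | Bridesmaids | 6.3   
6  | Get Out     | 5.5   
7  | Hereditary  | 6.8   
8  | Arrival     | 4.8   
9  | Mad Max     | 4.9   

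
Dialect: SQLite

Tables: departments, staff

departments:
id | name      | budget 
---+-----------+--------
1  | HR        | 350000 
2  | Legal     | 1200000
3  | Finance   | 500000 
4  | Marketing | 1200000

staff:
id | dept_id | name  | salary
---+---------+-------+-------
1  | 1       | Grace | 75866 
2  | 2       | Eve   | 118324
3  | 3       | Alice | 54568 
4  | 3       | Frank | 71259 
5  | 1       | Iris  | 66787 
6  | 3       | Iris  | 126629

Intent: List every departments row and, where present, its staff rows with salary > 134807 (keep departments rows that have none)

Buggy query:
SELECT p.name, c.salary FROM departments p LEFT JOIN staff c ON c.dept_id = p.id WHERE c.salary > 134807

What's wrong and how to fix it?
Bug: A WHERE condition on the right-hand table after LEFT JOIN drops unmatched parents

Fix: Move the right-table condition into the ON clause so unmatched parents are kept

Corrected query:
SELECT p.name, c.salary FROM departments p LEFT JOIN staff c ON c.dept_id = p.id AND c.salary > 134807

Result:
name      | salary
----------+-------
HR        | NULL  
Legal     | NULL  
Finance   | NULL  
Marketing | NULL  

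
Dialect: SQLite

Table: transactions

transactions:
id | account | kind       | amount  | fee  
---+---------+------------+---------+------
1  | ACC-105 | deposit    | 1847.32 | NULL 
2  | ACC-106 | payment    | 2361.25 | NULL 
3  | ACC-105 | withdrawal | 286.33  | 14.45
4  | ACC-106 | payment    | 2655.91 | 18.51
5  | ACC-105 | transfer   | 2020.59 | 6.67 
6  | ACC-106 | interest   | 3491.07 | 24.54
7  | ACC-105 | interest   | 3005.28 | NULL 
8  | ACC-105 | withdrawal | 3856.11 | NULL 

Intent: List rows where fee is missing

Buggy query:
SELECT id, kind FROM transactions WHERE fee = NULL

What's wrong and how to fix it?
Bug: Comparing to NULL with '=' never matches; NULL = NULL is unknown, not true

Fix: Use IS NULL to test for NULL

Corrected query:
SELECT id, kind FROM transactions WHERE fee IS NULL

Result:
id | kind      
---+-----------
1  | deposit   
2  | payment   
7  | interest  
8  | withdrawal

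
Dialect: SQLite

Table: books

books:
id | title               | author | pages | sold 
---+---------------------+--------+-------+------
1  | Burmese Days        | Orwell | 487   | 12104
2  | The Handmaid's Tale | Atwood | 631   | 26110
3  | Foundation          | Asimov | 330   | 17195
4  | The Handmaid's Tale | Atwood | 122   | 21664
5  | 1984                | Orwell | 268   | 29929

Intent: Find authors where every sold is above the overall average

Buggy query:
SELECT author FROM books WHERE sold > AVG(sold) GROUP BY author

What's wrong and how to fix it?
Bug: WHERE evaluates per row before aggregation, so AVG() is unavailable

Fix: Compute the overall average in a scalar subquery and compare each group's MIN against it in HAVING

Corrected query:
SELECT author FROM books GROUP BY author HAVING MIN(sold) > (SELECT AVG(sold) FROM books)

Result:
author
------
Atwood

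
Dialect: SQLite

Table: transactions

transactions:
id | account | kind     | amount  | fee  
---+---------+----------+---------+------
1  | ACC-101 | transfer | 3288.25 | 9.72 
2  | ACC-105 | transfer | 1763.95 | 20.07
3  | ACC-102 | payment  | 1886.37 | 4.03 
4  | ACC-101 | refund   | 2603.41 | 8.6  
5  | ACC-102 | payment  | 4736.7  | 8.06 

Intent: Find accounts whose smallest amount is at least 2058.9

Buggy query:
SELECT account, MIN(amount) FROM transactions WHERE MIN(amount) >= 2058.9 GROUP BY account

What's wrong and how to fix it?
Bug: Aggregates like MIN are computed per group after WHERE runs

Fix: Use HAVING for the per-group MIN condition

Corrected query:
SELECT account, MIN(amount) FROM transactions GROUP BY account HAVING MIN(amount) >= 2058.9

Result:
account | MIN(amount)
--------+------------
ACC-101 | 2603.41    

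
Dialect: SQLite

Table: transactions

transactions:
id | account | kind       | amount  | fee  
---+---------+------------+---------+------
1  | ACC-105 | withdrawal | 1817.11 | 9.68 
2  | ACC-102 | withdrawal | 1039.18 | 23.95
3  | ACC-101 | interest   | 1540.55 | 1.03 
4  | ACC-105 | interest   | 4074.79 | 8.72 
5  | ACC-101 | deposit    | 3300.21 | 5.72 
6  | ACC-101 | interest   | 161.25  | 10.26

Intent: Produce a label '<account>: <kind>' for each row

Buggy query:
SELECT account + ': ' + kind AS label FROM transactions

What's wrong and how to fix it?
Bug: '+' is numeric addition; on text columns SQLite converts them to 0 instead of concatenating

Fix: Replace + with || to concatenate text

Corrected query:
SELECT account || ': ' || kind AS label FROM transactions

Result:
label              
-------------------
ACC-105: withdrawal
ACC-102: withdrawal
ACC-101: interest  
ACC-105: interest  
ACC-101: deposit   
ACC-101: interest  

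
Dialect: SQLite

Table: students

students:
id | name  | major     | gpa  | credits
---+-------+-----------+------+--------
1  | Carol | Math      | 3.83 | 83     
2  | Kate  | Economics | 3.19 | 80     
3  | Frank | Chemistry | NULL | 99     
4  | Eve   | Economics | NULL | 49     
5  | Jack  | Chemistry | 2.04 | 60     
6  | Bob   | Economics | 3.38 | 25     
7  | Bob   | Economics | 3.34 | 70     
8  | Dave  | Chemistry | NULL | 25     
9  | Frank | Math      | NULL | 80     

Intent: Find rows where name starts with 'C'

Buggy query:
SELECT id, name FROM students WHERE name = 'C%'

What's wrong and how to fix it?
Bug: Wildcards only work with LIKE; '=' treats '%' as a literal character

Fix: Use LIKE for wildcard pattern matching

Corrected query:
SELECT id, name FROM students WHERE name LIKE 'C%'

Result:
id | name 
---+------
1  | Carol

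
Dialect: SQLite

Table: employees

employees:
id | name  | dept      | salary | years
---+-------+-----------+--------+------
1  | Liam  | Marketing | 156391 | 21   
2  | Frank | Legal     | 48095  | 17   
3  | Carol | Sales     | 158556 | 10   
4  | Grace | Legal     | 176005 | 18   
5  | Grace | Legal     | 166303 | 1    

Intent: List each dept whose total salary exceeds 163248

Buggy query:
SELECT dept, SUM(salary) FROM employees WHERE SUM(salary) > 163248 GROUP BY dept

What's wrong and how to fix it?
Bug: Aggregate functions cannot appear in a WHERE clause

Fix: Move the aggregate condition to a HAVING clause

Corrected query:
SELECT dept, SUM(salary) FROM employees GROUP BY dept HAVING SUM(salary) > 163248

Result:
dept  | SUM(salary)
------+------------
Legal | 390403     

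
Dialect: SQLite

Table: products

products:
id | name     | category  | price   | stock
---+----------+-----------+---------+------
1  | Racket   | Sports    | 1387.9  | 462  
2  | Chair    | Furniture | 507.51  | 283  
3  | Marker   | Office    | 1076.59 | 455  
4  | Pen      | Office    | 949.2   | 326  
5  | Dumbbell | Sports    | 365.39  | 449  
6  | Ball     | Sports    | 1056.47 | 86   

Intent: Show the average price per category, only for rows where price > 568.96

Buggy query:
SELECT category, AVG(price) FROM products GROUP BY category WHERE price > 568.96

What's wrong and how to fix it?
Bug: WHERE cannot follow GROUP BY

Fix: Move the WHERE clause before GROUP BY

Corrected query:
SELECT category, AVG(price) FROM products WHERE price > 568.96 GROUP BY category

Result:
category | AVG(price)
---------+-----------
Office   | 1012.895  
Sports   | 1222.185  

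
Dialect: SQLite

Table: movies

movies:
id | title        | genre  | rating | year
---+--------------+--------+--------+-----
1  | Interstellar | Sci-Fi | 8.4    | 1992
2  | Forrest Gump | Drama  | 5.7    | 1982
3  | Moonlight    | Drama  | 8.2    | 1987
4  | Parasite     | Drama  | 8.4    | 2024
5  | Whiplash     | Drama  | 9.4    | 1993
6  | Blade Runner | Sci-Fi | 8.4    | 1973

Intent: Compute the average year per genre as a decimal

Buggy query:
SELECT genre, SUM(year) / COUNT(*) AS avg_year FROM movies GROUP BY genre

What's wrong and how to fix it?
Bug: Both operands are integers, so '/' performs integer division and truncates

Fix: Multiply by 1.0 (or CAST to REAL) to force floating-point division

Corrected query:
SELECT genre, SUM(year) * 1.0 / COUNT(*) AS avg_year FROM movies GROUP BY genre

Result:
genre  | avg_year
-------+---------
Drama  | 1996.5  
Sci-Fi | 1982.5  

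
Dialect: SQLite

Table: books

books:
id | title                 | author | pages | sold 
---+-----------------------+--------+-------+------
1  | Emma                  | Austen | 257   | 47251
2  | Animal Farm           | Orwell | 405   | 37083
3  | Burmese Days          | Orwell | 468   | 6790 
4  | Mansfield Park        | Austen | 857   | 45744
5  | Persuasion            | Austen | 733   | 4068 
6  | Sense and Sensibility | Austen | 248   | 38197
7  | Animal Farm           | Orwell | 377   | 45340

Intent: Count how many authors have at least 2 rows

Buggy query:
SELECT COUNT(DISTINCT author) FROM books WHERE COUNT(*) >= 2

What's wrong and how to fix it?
Bug: COUNT(*) cannot appear in WHERE; the per-group count doesn't exist yet

Fix: Use a subquery that GROUPs and filters with HAVING, then count its rows

Corrected query:
SELECT COUNT(*) FROM (SELECT author FROM books GROUP BY author HAVING COUNT(*) >= 2)

Result:
COUNT(*)
--------
2       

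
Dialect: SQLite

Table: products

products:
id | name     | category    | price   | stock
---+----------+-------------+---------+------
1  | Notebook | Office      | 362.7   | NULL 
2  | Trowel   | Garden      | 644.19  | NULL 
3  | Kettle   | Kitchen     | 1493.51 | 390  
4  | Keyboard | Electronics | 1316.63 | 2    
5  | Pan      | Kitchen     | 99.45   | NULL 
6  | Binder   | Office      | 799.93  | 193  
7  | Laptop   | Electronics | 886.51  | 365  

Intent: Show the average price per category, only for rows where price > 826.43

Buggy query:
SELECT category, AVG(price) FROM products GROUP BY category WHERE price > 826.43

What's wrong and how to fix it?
Bug: Row-level WHERE must come before GROUP BY in the clause order

Fix: Move the WHERE clause before GROUP BY

Corrected query:
SELECT category, AVG(price) FROM products WHERE price > 826.43 GROUP BY category

Result:
category    | AVG(price)
------------+-----------
Electronics | 1101.57   
Kitchen     | 1493.51   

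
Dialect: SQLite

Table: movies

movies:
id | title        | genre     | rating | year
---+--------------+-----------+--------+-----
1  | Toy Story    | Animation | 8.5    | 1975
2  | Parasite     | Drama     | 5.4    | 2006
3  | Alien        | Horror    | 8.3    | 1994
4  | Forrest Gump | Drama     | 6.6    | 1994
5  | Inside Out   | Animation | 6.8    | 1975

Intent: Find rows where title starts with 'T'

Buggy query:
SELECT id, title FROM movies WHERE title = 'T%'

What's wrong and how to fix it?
Bug: Wildcards only work with LIKE; '=' treats '%' as a literal character

Fix: Replace '=' with LIKE so 'T%' is treated as a pattern

Corrected query:
SELECT id, title FROM movies WHERE title LIKE 'T%'

Result:
id | title    
---+----------
1  | Toy Story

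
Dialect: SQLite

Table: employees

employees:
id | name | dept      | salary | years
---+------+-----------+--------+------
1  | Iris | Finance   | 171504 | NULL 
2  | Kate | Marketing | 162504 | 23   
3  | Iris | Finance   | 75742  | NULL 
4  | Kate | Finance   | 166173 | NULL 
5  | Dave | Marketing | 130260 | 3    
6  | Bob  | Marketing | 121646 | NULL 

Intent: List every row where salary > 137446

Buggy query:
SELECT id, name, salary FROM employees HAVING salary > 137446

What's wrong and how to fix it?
Bug: HAVING filters the output of aggregation, but this query has no GROUP BY and no aggregate functions, so SQLite rejects it (HAVING clause on a non-aggregate query); the condition here is per row

Fix: Use WHERE for row-level filtering

Corrected query:
SELECT id, name, salary FROM employees WHERE salary > 137446

Result:
id | name | salary
---+------+-------
1  | Iris | 171504
2  | Kate | 162504
4  | Kate | 166173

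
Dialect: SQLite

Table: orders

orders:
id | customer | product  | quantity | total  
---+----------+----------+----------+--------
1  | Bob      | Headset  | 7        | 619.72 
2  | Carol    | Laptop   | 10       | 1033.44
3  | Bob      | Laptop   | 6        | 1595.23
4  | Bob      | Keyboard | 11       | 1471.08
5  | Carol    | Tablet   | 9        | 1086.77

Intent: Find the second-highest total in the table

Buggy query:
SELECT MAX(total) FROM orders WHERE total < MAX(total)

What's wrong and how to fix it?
Bug: MAX(total) on the right of the comparison is an aggregate-in-WHERE error

Fix: Put the inner MAX in a scalar subquery

Corrected query:
SELECT MAX(total) FROM orders WHERE total < (SELECT MAX(total) FROM orders)

Result:
MAX(total)
----------
1471.08   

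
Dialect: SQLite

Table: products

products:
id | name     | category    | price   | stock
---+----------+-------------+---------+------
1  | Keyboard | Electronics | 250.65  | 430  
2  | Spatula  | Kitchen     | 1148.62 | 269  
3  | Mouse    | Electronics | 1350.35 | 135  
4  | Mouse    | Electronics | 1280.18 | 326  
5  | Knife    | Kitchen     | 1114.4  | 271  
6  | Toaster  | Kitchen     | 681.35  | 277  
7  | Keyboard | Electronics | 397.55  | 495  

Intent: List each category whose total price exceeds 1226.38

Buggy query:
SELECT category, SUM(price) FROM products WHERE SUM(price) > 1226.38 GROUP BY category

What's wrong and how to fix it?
Bug: Aggregate functions cannot appear in a WHERE clause

Fix: Move the aggregate condition to a HAVING clause

Corrected query:
SELECT category, SUM(price) FROM products GROUP BY category HAVING SUM(price) > 1226.38

Result:
category    | SUM(price)
------------+-----------
Electronics | 3278.73   
Kitchen     | 2944.37   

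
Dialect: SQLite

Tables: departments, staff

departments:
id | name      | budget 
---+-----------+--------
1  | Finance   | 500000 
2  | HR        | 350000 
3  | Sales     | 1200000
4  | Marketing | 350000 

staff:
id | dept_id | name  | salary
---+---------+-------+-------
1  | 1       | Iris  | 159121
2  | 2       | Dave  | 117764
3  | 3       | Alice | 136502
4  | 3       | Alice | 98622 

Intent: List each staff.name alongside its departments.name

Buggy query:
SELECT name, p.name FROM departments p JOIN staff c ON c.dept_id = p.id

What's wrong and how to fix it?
Bug: 'name' exists in both joined tables, so the database can't tell which one is meant

Fix: Qualify the column with its table alias (c.name)

Corrected query:
SELECT c.name, p.name FROM departments p JOIN staff c ON c.dept_id = p.id

Result:
name  | name   
------+--------
Iris  | Finance
Dave  | HR     
Alice | Sales  
Alice | Sales  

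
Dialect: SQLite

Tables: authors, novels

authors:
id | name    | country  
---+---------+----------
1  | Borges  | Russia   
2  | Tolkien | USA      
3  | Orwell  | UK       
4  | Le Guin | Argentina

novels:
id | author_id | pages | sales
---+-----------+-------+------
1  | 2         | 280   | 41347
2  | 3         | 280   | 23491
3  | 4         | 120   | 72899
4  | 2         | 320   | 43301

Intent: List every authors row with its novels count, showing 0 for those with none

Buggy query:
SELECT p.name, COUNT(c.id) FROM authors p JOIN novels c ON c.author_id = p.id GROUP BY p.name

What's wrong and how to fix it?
Bug: INNER JOIN drops authors rows that have no matching novels rows

Fix: Switch to LEFT JOIN to retain unmatched parent rows

Corrected query:
SELECT p.name, COUNT(c.id) FROM authors p LEFT JOIN novels c ON c.author_id = p.id GROUP BY p.name

Result:
name    | COUNT(c.id)
--------+------------
Borges  | 0          
Le Guin | 1          
Orwell  | 1          
Tolkien | 2          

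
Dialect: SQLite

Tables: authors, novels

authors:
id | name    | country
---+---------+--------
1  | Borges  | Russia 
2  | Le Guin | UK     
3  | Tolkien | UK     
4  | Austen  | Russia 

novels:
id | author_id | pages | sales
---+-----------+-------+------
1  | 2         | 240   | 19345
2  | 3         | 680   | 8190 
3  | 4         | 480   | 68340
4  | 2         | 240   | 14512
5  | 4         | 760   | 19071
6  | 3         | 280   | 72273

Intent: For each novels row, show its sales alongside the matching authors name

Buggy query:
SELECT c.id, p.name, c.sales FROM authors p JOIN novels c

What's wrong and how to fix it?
Bug: Missing join condition: each novels row is matched to all authors rows instead of just its own

Fix: Add ON c.author_id = p.id to the JOIN

Corrected query:
SELECT c.id, p.name, c.sales FROM authors p JOIN novels c ON c.author_id = p.id

Result:
id | name    | sales
---+---------+------
1  | Le Guin | 19345
2  | Tolkien | 8190 
3  | Austen  | 68340
4  | Le Guin | 14512
5  | Austen  | 19071
6  | Tolkien | 72273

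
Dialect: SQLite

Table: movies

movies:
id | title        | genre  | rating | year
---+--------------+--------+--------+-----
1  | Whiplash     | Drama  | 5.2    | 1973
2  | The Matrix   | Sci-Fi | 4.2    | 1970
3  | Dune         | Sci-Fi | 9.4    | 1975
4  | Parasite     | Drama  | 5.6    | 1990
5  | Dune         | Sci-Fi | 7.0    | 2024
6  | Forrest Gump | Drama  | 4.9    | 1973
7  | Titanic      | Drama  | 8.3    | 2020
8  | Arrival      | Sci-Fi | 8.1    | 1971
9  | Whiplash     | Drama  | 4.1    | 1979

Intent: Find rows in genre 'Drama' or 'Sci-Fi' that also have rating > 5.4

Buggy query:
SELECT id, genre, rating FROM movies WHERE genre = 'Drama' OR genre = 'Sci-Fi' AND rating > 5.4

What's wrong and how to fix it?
Bug: AND binds tighter than OR, so this parses as genre = 'Drama' OR (genre = 'Sci-Fi' AND rating > 5.4)

Fix: Add parentheses around the OR so the AND applies to both alternatives

Corrected query:
SELECT id, genre, rating FROM movies WHERE (genre = 'Drama' OR genre = 'Sci-Fi') AND rating > 5.4

Result:
id | genre  | rating
---+--------+-------
3  | Sci-Fi | 9.4   
4  | Drama  | 5.6   
5  | Sci-Fi | 7     
7  | Drama  | 8.3   
8  | Sci-Fi | 8.1   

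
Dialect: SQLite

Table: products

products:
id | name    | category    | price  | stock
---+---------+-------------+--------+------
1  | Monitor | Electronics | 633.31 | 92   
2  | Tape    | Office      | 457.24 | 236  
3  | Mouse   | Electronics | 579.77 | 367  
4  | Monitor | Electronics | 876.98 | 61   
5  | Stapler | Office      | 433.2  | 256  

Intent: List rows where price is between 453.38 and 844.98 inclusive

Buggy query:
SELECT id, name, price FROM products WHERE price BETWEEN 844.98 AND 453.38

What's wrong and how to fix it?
Bug: BETWEEN expects the lower bound first; with 844.98 AND 453.38 the range is empty

Fix: Write BETWEEN 453.38 AND 844.98

Corrected query:
SELECT id, name, price FROM products WHERE price BETWEEN 453.38 AND 844.98

Result:
id | name    | price 
---+---------+-------
1  | Monitor | 633.31
2  | Tape    | 457.24
3  | Mouse   | 579.77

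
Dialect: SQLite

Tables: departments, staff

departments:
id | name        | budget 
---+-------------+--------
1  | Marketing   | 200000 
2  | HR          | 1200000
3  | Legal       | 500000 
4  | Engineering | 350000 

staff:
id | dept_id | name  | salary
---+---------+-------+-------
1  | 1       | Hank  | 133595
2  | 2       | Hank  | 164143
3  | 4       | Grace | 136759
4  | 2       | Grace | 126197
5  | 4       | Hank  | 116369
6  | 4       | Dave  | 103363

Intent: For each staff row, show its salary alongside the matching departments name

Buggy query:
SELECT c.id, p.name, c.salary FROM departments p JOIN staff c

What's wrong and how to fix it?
Bug: Missing join condition: each staff row is matched to all departments rows instead of just its own

Fix: Add ON c.dept_id = p.id to the JOIN

Corrected query:
SELECT c.id, p.name, c.salary FROM departments p JOIN staff c ON c.dept_id = p.id

Result:
id | name        | salary
---+-------------+-------
1  | Marketing   | 133595
2  | HR          | 164143
3  | Engineering | 136759
4  | HR          | 126197
5  | Engineering | 116369
6  | Engineering | 103363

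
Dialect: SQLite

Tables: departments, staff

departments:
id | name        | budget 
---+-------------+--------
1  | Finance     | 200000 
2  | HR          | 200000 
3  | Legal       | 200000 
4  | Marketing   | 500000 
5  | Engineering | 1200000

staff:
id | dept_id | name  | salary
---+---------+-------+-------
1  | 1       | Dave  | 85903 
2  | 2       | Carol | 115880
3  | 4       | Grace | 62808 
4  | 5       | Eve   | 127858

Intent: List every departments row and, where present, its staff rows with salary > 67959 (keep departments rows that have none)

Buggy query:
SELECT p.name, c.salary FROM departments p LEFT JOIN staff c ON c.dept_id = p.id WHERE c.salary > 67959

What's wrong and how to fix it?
Bug: A WHERE condition on the right-hand table after LEFT JOIN drops unmatched parents

Fix: Put 'c.salary > 67959' in the JOIN's ON clause instead of WHERE

Corrected query:
SELECT p.name, c.salary FROM departments p LEFT JOIN staff c ON c.dept_id = p.id AND c.salary > 67959

Result:
name        | salary
------------+-------
Finance     | 85903 
HR          | 115880
Legal       | NULL  
Marketing   | NULL  
Engineering | 127858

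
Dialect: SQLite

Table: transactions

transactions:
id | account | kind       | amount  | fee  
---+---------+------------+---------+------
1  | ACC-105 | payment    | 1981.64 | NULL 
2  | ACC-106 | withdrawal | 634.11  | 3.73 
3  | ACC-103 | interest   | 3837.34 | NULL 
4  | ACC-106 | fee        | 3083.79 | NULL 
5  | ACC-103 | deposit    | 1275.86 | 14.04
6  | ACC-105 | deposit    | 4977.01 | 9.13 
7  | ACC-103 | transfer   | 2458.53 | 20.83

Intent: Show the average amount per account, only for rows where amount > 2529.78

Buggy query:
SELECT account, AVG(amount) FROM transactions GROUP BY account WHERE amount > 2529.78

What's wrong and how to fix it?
Bug: Row-level WHERE must come before GROUP BY in the clause order

Fix: Move the WHERE clause before GROUP BY

Corrected query:
SELECT account, AVG(amount) FROM transactions WHERE amount > 2529.78 GROUP BY account

Result:
account | AVG(amount)
--------+------------
ACC-103 | 3837.34    
ACC-105 | 4977.01    
ACC-106 | 3083.79    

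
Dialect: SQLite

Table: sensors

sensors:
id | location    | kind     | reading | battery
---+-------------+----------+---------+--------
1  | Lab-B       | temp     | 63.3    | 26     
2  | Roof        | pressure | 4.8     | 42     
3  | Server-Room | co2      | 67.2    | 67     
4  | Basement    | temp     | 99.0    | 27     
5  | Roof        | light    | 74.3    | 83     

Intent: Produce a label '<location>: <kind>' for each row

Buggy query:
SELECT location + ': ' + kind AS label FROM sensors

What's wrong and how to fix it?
Bug: '+' is numeric addition; on text columns SQLite converts them to 0 instead of concatenating

Fix: Use the || operator for string concatenation

Corrected query:
SELECT location || ': ' || kind AS label FROM sensors

Result:
label           
----------------
Lab-B: temp     
Roof: pressure  
Server-Room: co2
Basement: temp  
Roof: light     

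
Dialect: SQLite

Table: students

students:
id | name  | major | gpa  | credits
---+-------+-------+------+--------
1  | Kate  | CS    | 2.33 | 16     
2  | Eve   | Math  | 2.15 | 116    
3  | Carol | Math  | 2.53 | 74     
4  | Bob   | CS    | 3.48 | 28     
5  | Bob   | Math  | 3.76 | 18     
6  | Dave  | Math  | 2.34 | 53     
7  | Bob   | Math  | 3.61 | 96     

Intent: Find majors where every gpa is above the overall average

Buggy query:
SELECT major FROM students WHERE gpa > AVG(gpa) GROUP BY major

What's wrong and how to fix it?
Bug: WHERE evaluates per row before aggregation, so AVG() is unavailable

Fix: Compute the overall average in a scalar subquery and compare each group's MIN against it in HAVING

Corrected query:
SELECT major FROM students GROUP BY major HAVING MIN(gpa) > (SELECT AVG(gpa) FROM students)

Result:
(no rows)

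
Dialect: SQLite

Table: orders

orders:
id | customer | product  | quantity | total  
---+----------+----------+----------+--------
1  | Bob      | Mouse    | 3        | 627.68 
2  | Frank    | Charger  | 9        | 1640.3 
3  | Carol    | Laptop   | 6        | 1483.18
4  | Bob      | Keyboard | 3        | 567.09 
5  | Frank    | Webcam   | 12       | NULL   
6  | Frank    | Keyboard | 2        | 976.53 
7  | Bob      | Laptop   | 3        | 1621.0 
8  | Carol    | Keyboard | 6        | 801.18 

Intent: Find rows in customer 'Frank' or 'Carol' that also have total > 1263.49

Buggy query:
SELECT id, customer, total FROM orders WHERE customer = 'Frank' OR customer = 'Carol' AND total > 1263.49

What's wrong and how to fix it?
Bug: Without parentheses, AND is evaluated before OR, so the total filter only applies to the 'Carol' branch

Fix: Add parentheses around the OR so the AND applies to both alternatives

Corrected query:
SELECT id, customer, total FROM orders WHERE (customer = 'Frank' OR customer = 'Carol') AND total > 1263.49

Result:
id | customer | total  
---+----------+--------
2  | Frank    | 1640.3 
3  | Carol    | 1483.18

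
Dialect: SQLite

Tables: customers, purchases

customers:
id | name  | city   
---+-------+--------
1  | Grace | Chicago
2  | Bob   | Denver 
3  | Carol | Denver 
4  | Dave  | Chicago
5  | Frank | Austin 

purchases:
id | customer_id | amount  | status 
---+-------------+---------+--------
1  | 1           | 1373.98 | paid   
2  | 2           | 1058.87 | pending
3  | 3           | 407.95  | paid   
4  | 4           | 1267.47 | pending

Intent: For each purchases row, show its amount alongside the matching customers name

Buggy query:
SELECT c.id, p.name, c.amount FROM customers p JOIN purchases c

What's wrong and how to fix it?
Bug: JOIN with no ON clause produces a cartesian product; every purchases row pairs with every customers row

Fix: Specify the join condition linking the foreign key to the parent id

Corrected query:
SELECT c.id, p.name, c.amount FROM customers p JOIN purchases c ON c.customer_id = p.id

Result:
id | name  | amount 
---+-------+--------
1  | Grace | 1373.98
2  | Bob   | 1058.87
3  | Carol | 407.95 
4  | Dave  | 1267.47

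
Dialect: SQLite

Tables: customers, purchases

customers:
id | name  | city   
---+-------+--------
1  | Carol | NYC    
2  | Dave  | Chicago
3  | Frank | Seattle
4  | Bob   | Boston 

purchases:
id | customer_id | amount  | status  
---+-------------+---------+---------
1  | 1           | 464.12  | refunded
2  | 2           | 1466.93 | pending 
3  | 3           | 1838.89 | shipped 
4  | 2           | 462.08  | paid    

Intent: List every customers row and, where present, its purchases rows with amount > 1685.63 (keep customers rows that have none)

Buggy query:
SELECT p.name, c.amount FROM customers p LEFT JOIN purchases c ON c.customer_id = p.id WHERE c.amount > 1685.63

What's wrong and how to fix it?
Bug: Filtering c.amount in WHERE discards the NULL rows produced by LEFT JOIN, turning it into an inner join

Fix: Put 'c.amount > 1685.63' in the JOIN's ON clause instead of WHERE

Corrected query:
SELECT p.name, c.amount FROM customers p LEFT JOIN purchases c ON c.customer_id = p.id AND c.amount > 1685.63

Result:
name  | amount 
------+--------
Carol | NULL   
Dave  | NULL   
Frank | 1838.89
Bob   | NULL   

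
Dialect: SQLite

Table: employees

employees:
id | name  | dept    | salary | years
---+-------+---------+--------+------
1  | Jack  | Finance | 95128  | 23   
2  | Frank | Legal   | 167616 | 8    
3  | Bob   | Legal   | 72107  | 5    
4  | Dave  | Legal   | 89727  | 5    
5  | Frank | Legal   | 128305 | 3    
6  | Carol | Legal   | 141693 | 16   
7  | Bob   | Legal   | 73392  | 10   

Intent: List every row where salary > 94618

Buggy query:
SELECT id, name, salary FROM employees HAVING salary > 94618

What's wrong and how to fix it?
Bug: This is a non-aggregate query (no GROUP BY, no aggregates), so in SQLite the HAVING clause is invalid here; a row-level condition belongs in WHERE

Fix: Replace HAVING with WHERE since the condition applies to individual rows

Corrected query:
SELECT id, name, salary FROM employees WHERE salary > 94618

Result:
id | name  | salary
---+-------+-------
1  | Jack  | 95128 
2  | Frank | 167616
5  | Frank | 128305
6  | Carol | 141693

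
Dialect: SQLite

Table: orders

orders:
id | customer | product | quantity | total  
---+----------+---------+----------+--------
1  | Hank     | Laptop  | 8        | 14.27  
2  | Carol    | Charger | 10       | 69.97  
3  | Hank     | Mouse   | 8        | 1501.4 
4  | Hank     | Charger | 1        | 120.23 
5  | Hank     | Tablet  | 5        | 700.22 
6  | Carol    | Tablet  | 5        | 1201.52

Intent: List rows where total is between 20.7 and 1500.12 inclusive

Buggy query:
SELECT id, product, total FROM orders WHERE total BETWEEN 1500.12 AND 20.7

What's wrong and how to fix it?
Bug: The bounds are reversed; BETWEEN a AND b requires a <= b to match anything

Fix: Write BETWEEN 20.7 AND 1500.12

Corrected query:
SELECT id, product, total FROM orders WHERE total BETWEEN 20.7 AND 1500.12

Result:
id | product | total  
---+---------+--------
2  | Charger | 69.97  
4  | Charger | 120.23 
5  | Tablet  | 700.22 
6  | Tablet  | 1201.52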